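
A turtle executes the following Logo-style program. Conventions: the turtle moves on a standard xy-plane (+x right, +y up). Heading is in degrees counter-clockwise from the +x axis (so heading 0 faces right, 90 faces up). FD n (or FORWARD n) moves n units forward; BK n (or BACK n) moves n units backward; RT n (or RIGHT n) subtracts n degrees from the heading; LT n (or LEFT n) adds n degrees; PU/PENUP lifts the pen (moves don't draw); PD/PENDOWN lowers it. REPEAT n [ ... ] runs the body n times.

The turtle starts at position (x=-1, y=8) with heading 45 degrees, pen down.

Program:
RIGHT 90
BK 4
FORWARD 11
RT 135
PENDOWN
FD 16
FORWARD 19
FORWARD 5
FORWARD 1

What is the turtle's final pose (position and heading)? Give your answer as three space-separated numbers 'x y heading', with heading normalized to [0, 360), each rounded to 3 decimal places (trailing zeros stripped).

Executing turtle program step by step:
Start: pos=(-1,8), heading=45, pen down
RT 90: heading 45 -> 315
BK 4: (-1,8) -> (-3.828,10.828) [heading=315, draw]
FD 11: (-3.828,10.828) -> (3.95,3.05) [heading=315, draw]
RT 135: heading 315 -> 180
PD: pen down
FD 16: (3.95,3.05) -> (-12.05,3.05) [heading=180, draw]
FD 19: (-12.05,3.05) -> (-31.05,3.05) [heading=180, draw]
FD 5: (-31.05,3.05) -> (-36.05,3.05) [heading=180, draw]
FD 1: (-36.05,3.05) -> (-37.05,3.05) [heading=180, draw]
Final: pos=(-37.05,3.05), heading=180, 6 segment(s) drawn

Answer: -37.05 3.05 180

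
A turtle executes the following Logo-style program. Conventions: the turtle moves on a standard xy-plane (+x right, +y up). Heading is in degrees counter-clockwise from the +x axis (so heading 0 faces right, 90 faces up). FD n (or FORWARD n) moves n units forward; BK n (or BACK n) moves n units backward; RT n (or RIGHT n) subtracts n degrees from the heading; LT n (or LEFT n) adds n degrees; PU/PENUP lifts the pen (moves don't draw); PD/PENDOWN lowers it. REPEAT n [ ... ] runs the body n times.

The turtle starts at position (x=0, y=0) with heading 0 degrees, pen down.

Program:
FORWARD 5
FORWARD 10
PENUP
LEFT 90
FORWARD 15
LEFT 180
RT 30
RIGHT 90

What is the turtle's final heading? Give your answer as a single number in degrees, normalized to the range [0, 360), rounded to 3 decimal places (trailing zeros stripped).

Executing turtle program step by step:
Start: pos=(0,0), heading=0, pen down
FD 5: (0,0) -> (5,0) [heading=0, draw]
FD 10: (5,0) -> (15,0) [heading=0, draw]
PU: pen up
LT 90: heading 0 -> 90
FD 15: (15,0) -> (15,15) [heading=90, move]
LT 180: heading 90 -> 270
RT 30: heading 270 -> 240
RT 90: heading 240 -> 150
Final: pos=(15,15), heading=150, 2 segment(s) drawn

Answer: 150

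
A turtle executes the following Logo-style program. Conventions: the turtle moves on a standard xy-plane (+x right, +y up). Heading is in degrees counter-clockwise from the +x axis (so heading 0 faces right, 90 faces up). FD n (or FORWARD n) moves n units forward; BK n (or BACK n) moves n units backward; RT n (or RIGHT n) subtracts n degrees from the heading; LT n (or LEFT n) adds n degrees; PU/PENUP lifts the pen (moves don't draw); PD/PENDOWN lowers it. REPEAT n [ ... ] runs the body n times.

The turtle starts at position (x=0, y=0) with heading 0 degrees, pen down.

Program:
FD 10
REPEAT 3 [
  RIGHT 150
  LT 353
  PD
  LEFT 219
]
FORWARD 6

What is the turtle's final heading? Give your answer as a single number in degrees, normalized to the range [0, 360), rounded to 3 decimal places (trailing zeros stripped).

Answer: 186

Derivation:
Executing turtle program step by step:
Start: pos=(0,0), heading=0, pen down
FD 10: (0,0) -> (10,0) [heading=0, draw]
REPEAT 3 [
  -- iteration 1/3 --
  RT 150: heading 0 -> 210
  LT 353: heading 210 -> 203
  PD: pen down
  LT 219: heading 203 -> 62
  -- iteration 2/3 --
  RT 150: heading 62 -> 272
  LT 353: heading 272 -> 265
  PD: pen down
  LT 219: heading 265 -> 124
  -- iteration 3/3 --
  RT 150: heading 124 -> 334
  LT 353: heading 334 -> 327
  PD: pen down
  LT 219: heading 327 -> 186
]
FD 6: (10,0) -> (4.033,-0.627) [heading=186, draw]
Final: pos=(4.033,-0.627), heading=186, 2 segment(s) drawn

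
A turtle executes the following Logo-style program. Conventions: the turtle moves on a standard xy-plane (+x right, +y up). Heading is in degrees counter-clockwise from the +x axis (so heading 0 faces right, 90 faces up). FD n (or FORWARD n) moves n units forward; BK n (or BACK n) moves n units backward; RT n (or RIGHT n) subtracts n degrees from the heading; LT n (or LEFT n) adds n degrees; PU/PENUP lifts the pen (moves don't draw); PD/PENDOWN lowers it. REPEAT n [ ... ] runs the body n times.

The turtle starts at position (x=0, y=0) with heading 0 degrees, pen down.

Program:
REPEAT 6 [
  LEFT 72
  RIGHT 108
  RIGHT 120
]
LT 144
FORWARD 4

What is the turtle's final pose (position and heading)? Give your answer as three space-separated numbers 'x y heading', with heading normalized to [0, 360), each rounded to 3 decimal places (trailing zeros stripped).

Answer: 1.236 -3.804 288

Derivation:
Executing turtle program step by step:
Start: pos=(0,0), heading=0, pen down
REPEAT 6 [
  -- iteration 1/6 --
  LT 72: heading 0 -> 72
  RT 108: heading 72 -> 324
  RT 120: heading 324 -> 204
  -- iteration 2/6 --
  LT 72: heading 204 -> 276
  RT 108: heading 276 -> 168
  RT 120: heading 168 -> 48
  -- iteration 3/6 --
  LT 72: heading 48 -> 120
  RT 108: heading 120 -> 12
  RT 120: heading 12 -> 252
  -- iteration 4/6 --
  LT 72: heading 252 -> 324
  RT 108: heading 324 -> 216
  RT 120: heading 216 -> 96
  -- iteration 5/6 --
  LT 72: heading 96 -> 168
  RT 108: heading 168 -> 60
  RT 120: heading 60 -> 300
  -- iteration 6/6 --
  LT 72: heading 300 -> 12
  RT 108: heading 12 -> 264
  RT 120: heading 264 -> 144
]
LT 144: heading 144 -> 288
FD 4: (0,0) -> (1.236,-3.804) [heading=288, draw]
Final: pos=(1.236,-3.804), heading=288, 1 segment(s) drawn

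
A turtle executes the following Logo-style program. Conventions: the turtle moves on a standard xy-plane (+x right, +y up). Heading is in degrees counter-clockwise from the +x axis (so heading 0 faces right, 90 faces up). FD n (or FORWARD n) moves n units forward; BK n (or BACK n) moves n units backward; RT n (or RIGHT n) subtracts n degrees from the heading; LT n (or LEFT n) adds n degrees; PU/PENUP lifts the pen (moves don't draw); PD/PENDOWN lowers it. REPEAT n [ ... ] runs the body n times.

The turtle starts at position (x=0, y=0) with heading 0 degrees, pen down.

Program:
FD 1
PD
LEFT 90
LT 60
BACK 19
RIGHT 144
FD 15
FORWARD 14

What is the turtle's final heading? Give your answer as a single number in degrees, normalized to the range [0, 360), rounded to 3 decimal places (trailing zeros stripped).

Executing turtle program step by step:
Start: pos=(0,0), heading=0, pen down
FD 1: (0,0) -> (1,0) [heading=0, draw]
PD: pen down
LT 90: heading 0 -> 90
LT 60: heading 90 -> 150
BK 19: (1,0) -> (17.454,-9.5) [heading=150, draw]
RT 144: heading 150 -> 6
FD 15: (17.454,-9.5) -> (32.372,-7.932) [heading=6, draw]
FD 14: (32.372,-7.932) -> (46.296,-6.469) [heading=6, draw]
Final: pos=(46.296,-6.469), heading=6, 4 segment(s) drawn

Answer: 6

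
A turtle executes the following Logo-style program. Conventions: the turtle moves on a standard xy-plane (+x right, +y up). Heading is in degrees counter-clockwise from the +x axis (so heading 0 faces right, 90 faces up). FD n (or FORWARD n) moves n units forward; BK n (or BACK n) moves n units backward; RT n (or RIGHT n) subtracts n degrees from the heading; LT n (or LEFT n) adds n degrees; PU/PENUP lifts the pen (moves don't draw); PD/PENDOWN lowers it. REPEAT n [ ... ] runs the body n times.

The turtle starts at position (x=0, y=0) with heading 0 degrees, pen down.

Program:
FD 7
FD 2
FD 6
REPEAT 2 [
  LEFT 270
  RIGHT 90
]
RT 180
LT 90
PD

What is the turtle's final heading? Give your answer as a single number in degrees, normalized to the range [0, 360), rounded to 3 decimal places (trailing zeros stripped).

Executing turtle program step by step:
Start: pos=(0,0), heading=0, pen down
FD 7: (0,0) -> (7,0) [heading=0, draw]
FD 2: (7,0) -> (9,0) [heading=0, draw]
FD 6: (9,0) -> (15,0) [heading=0, draw]
REPEAT 2 [
  -- iteration 1/2 --
  LT 270: heading 0 -> 270
  RT 90: heading 270 -> 180
  -- iteration 2/2 --
  LT 270: heading 180 -> 90
  RT 90: heading 90 -> 0
]
RT 180: heading 0 -> 180
LT 90: heading 180 -> 270
PD: pen down
Final: pos=(15,0), heading=270, 3 segment(s) drawn

Answer: 270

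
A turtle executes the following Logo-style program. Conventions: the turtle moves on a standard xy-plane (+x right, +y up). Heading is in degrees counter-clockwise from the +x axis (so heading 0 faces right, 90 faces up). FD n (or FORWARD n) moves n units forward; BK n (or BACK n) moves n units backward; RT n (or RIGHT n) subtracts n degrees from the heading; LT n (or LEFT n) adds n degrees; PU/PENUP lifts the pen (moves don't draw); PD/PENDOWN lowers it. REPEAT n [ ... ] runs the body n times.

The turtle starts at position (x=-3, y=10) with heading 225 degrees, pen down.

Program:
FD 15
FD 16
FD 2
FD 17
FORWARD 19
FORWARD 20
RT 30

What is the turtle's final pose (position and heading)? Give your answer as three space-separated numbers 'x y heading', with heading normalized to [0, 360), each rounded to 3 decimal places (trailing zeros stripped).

Answer: -65.933 -52.933 195

Derivation:
Executing turtle program step by step:
Start: pos=(-3,10), heading=225, pen down
FD 15: (-3,10) -> (-13.607,-0.607) [heading=225, draw]
FD 16: (-13.607,-0.607) -> (-24.92,-11.92) [heading=225, draw]
FD 2: (-24.92,-11.92) -> (-26.335,-13.335) [heading=225, draw]
FD 17: (-26.335,-13.335) -> (-38.355,-25.355) [heading=225, draw]
FD 19: (-38.355,-25.355) -> (-51.79,-38.79) [heading=225, draw]
FD 20: (-51.79,-38.79) -> (-65.933,-52.933) [heading=225, draw]
RT 30: heading 225 -> 195
Final: pos=(-65.933,-52.933), heading=195, 6 segment(s) drawn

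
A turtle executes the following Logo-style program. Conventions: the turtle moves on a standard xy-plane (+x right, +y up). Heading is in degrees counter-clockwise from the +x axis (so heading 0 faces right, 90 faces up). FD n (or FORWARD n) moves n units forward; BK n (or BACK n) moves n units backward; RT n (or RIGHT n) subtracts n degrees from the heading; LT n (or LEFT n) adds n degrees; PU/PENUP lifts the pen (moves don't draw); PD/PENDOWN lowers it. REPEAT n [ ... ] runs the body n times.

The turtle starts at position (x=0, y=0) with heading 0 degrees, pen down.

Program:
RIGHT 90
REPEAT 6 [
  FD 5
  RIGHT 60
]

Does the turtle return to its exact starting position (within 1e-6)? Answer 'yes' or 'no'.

Executing turtle program step by step:
Start: pos=(0,0), heading=0, pen down
RT 90: heading 0 -> 270
REPEAT 6 [
  -- iteration 1/6 --
  FD 5: (0,0) -> (0,-5) [heading=270, draw]
  RT 60: heading 270 -> 210
  -- iteration 2/6 --
  FD 5: (0,-5) -> (-4.33,-7.5) [heading=210, draw]
  RT 60: heading 210 -> 150
  -- iteration 3/6 --
  FD 5: (-4.33,-7.5) -> (-8.66,-5) [heading=150, draw]
  RT 60: heading 150 -> 90
  -- iteration 4/6 --
  FD 5: (-8.66,-5) -> (-8.66,0) [heading=90, draw]
  RT 60: heading 90 -> 30
  -- iteration 5/6 --
  FD 5: (-8.66,0) -> (-4.33,2.5) [heading=30, draw]
  RT 60: heading 30 -> 330
  -- iteration 6/6 --
  FD 5: (-4.33,2.5) -> (0,0) [heading=330, draw]
  RT 60: heading 330 -> 270
]
Final: pos=(0,0), heading=270, 6 segment(s) drawn

Start position: (0, 0)
Final position: (0, 0)
Distance = 0; < 1e-6 -> CLOSED

Answer: yes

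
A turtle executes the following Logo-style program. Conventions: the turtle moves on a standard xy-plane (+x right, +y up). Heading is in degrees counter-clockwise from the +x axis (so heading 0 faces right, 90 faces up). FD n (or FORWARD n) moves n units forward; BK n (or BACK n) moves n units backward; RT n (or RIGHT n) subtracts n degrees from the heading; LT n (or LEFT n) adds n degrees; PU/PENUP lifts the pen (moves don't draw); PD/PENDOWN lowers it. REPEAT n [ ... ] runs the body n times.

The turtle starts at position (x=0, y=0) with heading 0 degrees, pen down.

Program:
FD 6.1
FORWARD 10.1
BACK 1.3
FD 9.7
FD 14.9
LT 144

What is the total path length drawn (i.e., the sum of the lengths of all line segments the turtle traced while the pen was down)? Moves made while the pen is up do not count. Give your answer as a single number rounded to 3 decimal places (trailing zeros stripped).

Answer: 42.1

Derivation:
Executing turtle program step by step:
Start: pos=(0,0), heading=0, pen down
FD 6.1: (0,0) -> (6.1,0) [heading=0, draw]
FD 10.1: (6.1,0) -> (16.2,0) [heading=0, draw]
BK 1.3: (16.2,0) -> (14.9,0) [heading=0, draw]
FD 9.7: (14.9,0) -> (24.6,0) [heading=0, draw]
FD 14.9: (24.6,0) -> (39.5,0) [heading=0, draw]
LT 144: heading 0 -> 144
Final: pos=(39.5,0), heading=144, 5 segment(s) drawn

Segment lengths:
  seg 1: (0,0) -> (6.1,0), length = 6.1
  seg 2: (6.1,0) -> (16.2,0), length = 10.1
  seg 3: (16.2,0) -> (14.9,0), length = 1.3
  seg 4: (14.9,0) -> (24.6,0), length = 9.7
  seg 5: (24.6,0) -> (39.5,0), length = 14.9
Total = 42.1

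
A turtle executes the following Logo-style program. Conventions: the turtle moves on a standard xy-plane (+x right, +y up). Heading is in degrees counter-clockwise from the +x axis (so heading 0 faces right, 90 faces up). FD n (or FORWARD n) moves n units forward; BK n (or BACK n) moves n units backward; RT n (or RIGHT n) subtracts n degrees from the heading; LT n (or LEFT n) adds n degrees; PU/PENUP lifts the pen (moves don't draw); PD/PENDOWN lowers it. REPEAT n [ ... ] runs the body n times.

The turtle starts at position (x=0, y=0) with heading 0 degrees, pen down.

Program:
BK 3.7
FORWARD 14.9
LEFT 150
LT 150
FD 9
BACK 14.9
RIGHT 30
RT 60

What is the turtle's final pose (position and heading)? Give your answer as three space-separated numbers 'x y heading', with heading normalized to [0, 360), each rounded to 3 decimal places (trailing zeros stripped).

Answer: 8.25 5.11 210

Derivation:
Executing turtle program step by step:
Start: pos=(0,0), heading=0, pen down
BK 3.7: (0,0) -> (-3.7,0) [heading=0, draw]
FD 14.9: (-3.7,0) -> (11.2,0) [heading=0, draw]
LT 150: heading 0 -> 150
LT 150: heading 150 -> 300
FD 9: (11.2,0) -> (15.7,-7.794) [heading=300, draw]
BK 14.9: (15.7,-7.794) -> (8.25,5.11) [heading=300, draw]
RT 30: heading 300 -> 270
RT 60: heading 270 -> 210
Final: pos=(8.25,5.11), heading=210, 4 segment(s) drawn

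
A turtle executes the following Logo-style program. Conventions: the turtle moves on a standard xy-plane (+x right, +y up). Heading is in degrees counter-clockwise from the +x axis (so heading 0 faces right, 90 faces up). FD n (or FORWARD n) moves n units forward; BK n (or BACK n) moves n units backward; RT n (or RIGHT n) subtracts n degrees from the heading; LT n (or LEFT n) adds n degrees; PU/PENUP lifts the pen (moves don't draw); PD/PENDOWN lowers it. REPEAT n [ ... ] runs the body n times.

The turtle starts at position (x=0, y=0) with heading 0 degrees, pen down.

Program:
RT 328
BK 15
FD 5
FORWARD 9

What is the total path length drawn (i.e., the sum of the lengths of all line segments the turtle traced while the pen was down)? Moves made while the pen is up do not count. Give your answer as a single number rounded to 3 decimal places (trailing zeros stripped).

Answer: 29

Derivation:
Executing turtle program step by step:
Start: pos=(0,0), heading=0, pen down
RT 328: heading 0 -> 32
BK 15: (0,0) -> (-12.721,-7.949) [heading=32, draw]
FD 5: (-12.721,-7.949) -> (-8.48,-5.299) [heading=32, draw]
FD 9: (-8.48,-5.299) -> (-0.848,-0.53) [heading=32, draw]
Final: pos=(-0.848,-0.53), heading=32, 3 segment(s) drawn

Segment lengths:
  seg 1: (0,0) -> (-12.721,-7.949), length = 15
  seg 2: (-12.721,-7.949) -> (-8.48,-5.299), length = 5
  seg 3: (-8.48,-5.299) -> (-0.848,-0.53), length = 9
Total = 29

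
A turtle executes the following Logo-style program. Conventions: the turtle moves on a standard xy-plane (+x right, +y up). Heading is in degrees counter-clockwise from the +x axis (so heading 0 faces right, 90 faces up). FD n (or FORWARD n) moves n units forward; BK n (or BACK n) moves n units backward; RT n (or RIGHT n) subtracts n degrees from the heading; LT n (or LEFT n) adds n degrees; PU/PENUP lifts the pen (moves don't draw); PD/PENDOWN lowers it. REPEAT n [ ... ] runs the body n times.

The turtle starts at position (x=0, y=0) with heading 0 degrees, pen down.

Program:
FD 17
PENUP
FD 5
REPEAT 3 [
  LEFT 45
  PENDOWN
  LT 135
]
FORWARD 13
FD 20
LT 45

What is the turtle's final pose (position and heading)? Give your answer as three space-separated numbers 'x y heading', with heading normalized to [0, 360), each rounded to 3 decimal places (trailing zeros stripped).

Answer: -11 0 225

Derivation:
Executing turtle program step by step:
Start: pos=(0,0), heading=0, pen down
FD 17: (0,0) -> (17,0) [heading=0, draw]
PU: pen up
FD 5: (17,0) -> (22,0) [heading=0, move]
REPEAT 3 [
  -- iteration 1/3 --
  LT 45: heading 0 -> 45
  PD: pen down
  LT 135: heading 45 -> 180
  -- iteration 2/3 --
  LT 45: heading 180 -> 225
  PD: pen down
  LT 135: heading 225 -> 0
  -- iteration 3/3 --
  LT 45: heading 0 -> 45
  PD: pen down
  LT 135: heading 45 -> 180
]
FD 13: (22,0) -> (9,0) [heading=180, draw]
FD 20: (9,0) -> (-11,0) [heading=180, draw]
LT 45: heading 180 -> 225
Final: pos=(-11,0), heading=225, 3 segment(s) drawn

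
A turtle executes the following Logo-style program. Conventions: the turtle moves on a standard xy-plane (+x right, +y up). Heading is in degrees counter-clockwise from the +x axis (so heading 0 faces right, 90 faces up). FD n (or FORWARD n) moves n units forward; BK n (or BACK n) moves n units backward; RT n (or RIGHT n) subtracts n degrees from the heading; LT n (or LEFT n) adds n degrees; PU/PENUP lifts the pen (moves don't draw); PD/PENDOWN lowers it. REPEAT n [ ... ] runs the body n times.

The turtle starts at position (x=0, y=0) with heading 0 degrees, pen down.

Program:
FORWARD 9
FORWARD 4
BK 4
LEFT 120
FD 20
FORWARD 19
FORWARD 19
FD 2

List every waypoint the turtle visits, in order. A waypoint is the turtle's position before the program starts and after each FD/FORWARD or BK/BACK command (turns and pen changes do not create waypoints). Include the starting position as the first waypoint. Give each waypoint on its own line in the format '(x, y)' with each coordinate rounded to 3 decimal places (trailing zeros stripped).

Executing turtle program step by step:
Start: pos=(0,0), heading=0, pen down
FD 9: (0,0) -> (9,0) [heading=0, draw]
FD 4: (9,0) -> (13,0) [heading=0, draw]
BK 4: (13,0) -> (9,0) [heading=0, draw]
LT 120: heading 0 -> 120
FD 20: (9,0) -> (-1,17.321) [heading=120, draw]
FD 19: (-1,17.321) -> (-10.5,33.775) [heading=120, draw]
FD 19: (-10.5,33.775) -> (-20,50.229) [heading=120, draw]
FD 2: (-20,50.229) -> (-21,51.962) [heading=120, draw]
Final: pos=(-21,51.962), heading=120, 7 segment(s) drawn
Waypoints (8 total):
(0, 0)
(9, 0)
(13, 0)
(9, 0)
(-1, 17.321)
(-10.5, 33.775)
(-20, 50.229)
(-21, 51.962)

Answer: (0, 0)
(9, 0)
(13, 0)
(9, 0)
(-1, 17.321)
(-10.5, 33.775)
(-20, 50.229)
(-21, 51.962)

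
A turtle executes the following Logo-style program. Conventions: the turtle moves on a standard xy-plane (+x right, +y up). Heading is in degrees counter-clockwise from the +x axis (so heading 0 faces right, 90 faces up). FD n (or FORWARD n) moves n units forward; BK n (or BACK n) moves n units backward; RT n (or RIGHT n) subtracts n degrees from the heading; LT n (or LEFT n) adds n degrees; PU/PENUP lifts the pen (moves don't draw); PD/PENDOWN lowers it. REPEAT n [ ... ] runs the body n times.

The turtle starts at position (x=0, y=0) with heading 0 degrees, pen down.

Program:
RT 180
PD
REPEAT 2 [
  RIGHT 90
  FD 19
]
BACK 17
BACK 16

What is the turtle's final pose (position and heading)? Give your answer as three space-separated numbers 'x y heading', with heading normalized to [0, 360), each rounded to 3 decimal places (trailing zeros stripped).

Executing turtle program step by step:
Start: pos=(0,0), heading=0, pen down
RT 180: heading 0 -> 180
PD: pen down
REPEAT 2 [
  -- iteration 1/2 --
  RT 90: heading 180 -> 90
  FD 19: (0,0) -> (0,19) [heading=90, draw]
  -- iteration 2/2 --
  RT 90: heading 90 -> 0
  FD 19: (0,19) -> (19,19) [heading=0, draw]
]
BK 17: (19,19) -> (2,19) [heading=0, draw]
BK 16: (2,19) -> (-14,19) [heading=0, draw]
Final: pos=(-14,19), heading=0, 4 segment(s) drawn

Answer: -14 19 0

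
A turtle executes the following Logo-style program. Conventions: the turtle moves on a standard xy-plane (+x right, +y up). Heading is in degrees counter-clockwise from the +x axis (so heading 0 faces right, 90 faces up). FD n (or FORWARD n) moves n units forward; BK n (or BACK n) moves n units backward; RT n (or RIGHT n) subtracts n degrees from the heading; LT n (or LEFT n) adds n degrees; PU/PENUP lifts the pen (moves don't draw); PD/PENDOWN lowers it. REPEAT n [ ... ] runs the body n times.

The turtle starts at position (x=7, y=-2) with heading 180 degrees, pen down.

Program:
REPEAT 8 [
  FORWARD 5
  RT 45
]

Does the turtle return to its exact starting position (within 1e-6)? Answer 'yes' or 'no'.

Executing turtle program step by step:
Start: pos=(7,-2), heading=180, pen down
REPEAT 8 [
  -- iteration 1/8 --
  FD 5: (7,-2) -> (2,-2) [heading=180, draw]
  RT 45: heading 180 -> 135
  -- iteration 2/8 --
  FD 5: (2,-2) -> (-1.536,1.536) [heading=135, draw]
  RT 45: heading 135 -> 90
  -- iteration 3/8 --
  FD 5: (-1.536,1.536) -> (-1.536,6.536) [heading=90, draw]
  RT 45: heading 90 -> 45
  -- iteration 4/8 --
  FD 5: (-1.536,6.536) -> (2,10.071) [heading=45, draw]
  RT 45: heading 45 -> 0
  -- iteration 5/8 --
  FD 5: (2,10.071) -> (7,10.071) [heading=0, draw]
  RT 45: heading 0 -> 315
  -- iteration 6/8 --
  FD 5: (7,10.071) -> (10.536,6.536) [heading=315, draw]
  RT 45: heading 315 -> 270
  -- iteration 7/8 --
  FD 5: (10.536,6.536) -> (10.536,1.536) [heading=270, draw]
  RT 45: heading 270 -> 225
  -- iteration 8/8 --
  FD 5: (10.536,1.536) -> (7,-2) [heading=225, draw]
  RT 45: heading 225 -> 180
]
Final: pos=(7,-2), heading=180, 8 segment(s) drawn

Start position: (7, -2)
Final position: (7, -2)
Distance = 0; < 1e-6 -> CLOSED

Answer: yes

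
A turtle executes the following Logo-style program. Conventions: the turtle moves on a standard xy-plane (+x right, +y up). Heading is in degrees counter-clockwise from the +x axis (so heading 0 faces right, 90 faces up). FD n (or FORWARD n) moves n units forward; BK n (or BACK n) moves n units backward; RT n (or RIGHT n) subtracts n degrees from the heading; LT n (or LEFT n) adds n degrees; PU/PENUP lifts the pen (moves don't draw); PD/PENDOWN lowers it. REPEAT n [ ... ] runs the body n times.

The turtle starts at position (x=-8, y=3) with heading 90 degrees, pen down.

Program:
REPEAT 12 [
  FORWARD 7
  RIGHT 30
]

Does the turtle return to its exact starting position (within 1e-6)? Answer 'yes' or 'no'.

Answer: yes

Derivation:
Executing turtle program step by step:
Start: pos=(-8,3), heading=90, pen down
REPEAT 12 [
  -- iteration 1/12 --
  FD 7: (-8,3) -> (-8,10) [heading=90, draw]
  RT 30: heading 90 -> 60
  -- iteration 2/12 --
  FD 7: (-8,10) -> (-4.5,16.062) [heading=60, draw]
  RT 30: heading 60 -> 30
  -- iteration 3/12 --
  FD 7: (-4.5,16.062) -> (1.562,19.562) [heading=30, draw]
  RT 30: heading 30 -> 0
  -- iteration 4/12 --
  FD 7: (1.562,19.562) -> (8.562,19.562) [heading=0, draw]
  RT 30: heading 0 -> 330
  -- iteration 5/12 --
  FD 7: (8.562,19.562) -> (14.624,16.062) [heading=330, draw]
  RT 30: heading 330 -> 300
  -- iteration 6/12 --
  FD 7: (14.624,16.062) -> (18.124,10) [heading=300, draw]
  RT 30: heading 300 -> 270
  -- iteration 7/12 --
  FD 7: (18.124,10) -> (18.124,3) [heading=270, draw]
  RT 30: heading 270 -> 240
  -- iteration 8/12 --
  FD 7: (18.124,3) -> (14.624,-3.062) [heading=240, draw]
  RT 30: heading 240 -> 210
  -- iteration 9/12 --
  FD 7: (14.624,-3.062) -> (8.562,-6.562) [heading=210, draw]
  RT 30: heading 210 -> 180
  -- iteration 10/12 --
  FD 7: (8.562,-6.562) -> (1.562,-6.562) [heading=180, draw]
  RT 30: heading 180 -> 150
  -- iteration 11/12 --
  FD 7: (1.562,-6.562) -> (-4.5,-3.062) [heading=150, draw]
  RT 30: heading 150 -> 120
  -- iteration 12/12 --
  FD 7: (-4.5,-3.062) -> (-8,3) [heading=120, draw]
  RT 30: heading 120 -> 90
]
Final: pos=(-8,3), heading=90, 12 segment(s) drawn

Start position: (-8, 3)
Final position: (-8, 3)
Distance = 0; < 1e-6 -> CLOSED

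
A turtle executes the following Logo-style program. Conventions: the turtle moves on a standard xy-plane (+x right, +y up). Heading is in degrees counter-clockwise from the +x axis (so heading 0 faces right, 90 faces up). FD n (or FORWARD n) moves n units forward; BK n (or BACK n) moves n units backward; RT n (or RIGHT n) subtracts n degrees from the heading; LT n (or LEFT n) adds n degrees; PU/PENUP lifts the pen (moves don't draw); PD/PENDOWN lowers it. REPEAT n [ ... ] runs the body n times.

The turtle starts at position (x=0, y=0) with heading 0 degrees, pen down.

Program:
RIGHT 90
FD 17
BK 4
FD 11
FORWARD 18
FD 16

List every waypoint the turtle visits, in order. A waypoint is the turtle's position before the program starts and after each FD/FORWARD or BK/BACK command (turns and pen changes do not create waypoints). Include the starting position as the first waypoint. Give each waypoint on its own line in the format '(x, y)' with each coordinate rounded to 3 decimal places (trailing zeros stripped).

Answer: (0, 0)
(0, -17)
(0, -13)
(0, -24)
(0, -42)
(0, -58)

Derivation:
Executing turtle program step by step:
Start: pos=(0,0), heading=0, pen down
RT 90: heading 0 -> 270
FD 17: (0,0) -> (0,-17) [heading=270, draw]
BK 4: (0,-17) -> (0,-13) [heading=270, draw]
FD 11: (0,-13) -> (0,-24) [heading=270, draw]
FD 18: (0,-24) -> (0,-42) [heading=270, draw]
FD 16: (0,-42) -> (0,-58) [heading=270, draw]
Final: pos=(0,-58), heading=270, 5 segment(s) drawn
Waypoints (6 total):
(0, 0)
(0, -17)
(0, -13)
(0, -24)
(0, -42)
(0, -58)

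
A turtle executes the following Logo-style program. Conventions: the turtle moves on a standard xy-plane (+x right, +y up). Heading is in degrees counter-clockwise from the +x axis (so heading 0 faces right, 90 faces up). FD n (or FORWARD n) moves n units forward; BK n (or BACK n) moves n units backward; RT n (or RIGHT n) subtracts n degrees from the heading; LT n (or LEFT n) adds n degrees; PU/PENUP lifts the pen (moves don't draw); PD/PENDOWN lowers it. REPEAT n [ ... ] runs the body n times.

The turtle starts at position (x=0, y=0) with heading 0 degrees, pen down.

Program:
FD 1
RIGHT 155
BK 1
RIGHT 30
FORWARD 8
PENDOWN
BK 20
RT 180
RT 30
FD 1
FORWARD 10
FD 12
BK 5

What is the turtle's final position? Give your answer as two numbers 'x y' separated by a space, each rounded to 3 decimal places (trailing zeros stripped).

Executing turtle program step by step:
Start: pos=(0,0), heading=0, pen down
FD 1: (0,0) -> (1,0) [heading=0, draw]
RT 155: heading 0 -> 205
BK 1: (1,0) -> (1.906,0.423) [heading=205, draw]
RT 30: heading 205 -> 175
FD 8: (1.906,0.423) -> (-6.063,1.12) [heading=175, draw]
PD: pen down
BK 20: (-6.063,1.12) -> (13.861,-0.623) [heading=175, draw]
RT 180: heading 175 -> 355
RT 30: heading 355 -> 325
FD 1: (13.861,-0.623) -> (14.68,-1.197) [heading=325, draw]
FD 10: (14.68,-1.197) -> (22.871,-6.933) [heading=325, draw]
FD 12: (22.871,-6.933) -> (32.701,-13.816) [heading=325, draw]
BK 5: (32.701,-13.816) -> (28.605,-10.948) [heading=325, draw]
Final: pos=(28.605,-10.948), heading=325, 8 segment(s) drawn

Answer: 28.605 -10.948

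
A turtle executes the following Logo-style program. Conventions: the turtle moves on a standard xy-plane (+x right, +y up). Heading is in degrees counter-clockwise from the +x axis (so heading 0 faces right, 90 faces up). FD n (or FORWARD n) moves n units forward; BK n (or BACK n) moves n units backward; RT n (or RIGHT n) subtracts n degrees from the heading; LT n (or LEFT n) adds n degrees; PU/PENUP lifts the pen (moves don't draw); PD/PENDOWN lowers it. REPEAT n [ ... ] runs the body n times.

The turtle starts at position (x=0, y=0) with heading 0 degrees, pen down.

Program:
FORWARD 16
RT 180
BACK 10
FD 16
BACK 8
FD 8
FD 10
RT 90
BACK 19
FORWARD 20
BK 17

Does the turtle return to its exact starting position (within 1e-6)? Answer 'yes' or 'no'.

Executing turtle program step by step:
Start: pos=(0,0), heading=0, pen down
FD 16: (0,0) -> (16,0) [heading=0, draw]
RT 180: heading 0 -> 180
BK 10: (16,0) -> (26,0) [heading=180, draw]
FD 16: (26,0) -> (10,0) [heading=180, draw]
BK 8: (10,0) -> (18,0) [heading=180, draw]
FD 8: (18,0) -> (10,0) [heading=180, draw]
FD 10: (10,0) -> (0,0) [heading=180, draw]
RT 90: heading 180 -> 90
BK 19: (0,0) -> (0,-19) [heading=90, draw]
FD 20: (0,-19) -> (0,1) [heading=90, draw]
BK 17: (0,1) -> (0,-16) [heading=90, draw]
Final: pos=(0,-16), heading=90, 9 segment(s) drawn

Start position: (0, 0)
Final position: (0, -16)
Distance = 16; >= 1e-6 -> NOT closed

Answer: no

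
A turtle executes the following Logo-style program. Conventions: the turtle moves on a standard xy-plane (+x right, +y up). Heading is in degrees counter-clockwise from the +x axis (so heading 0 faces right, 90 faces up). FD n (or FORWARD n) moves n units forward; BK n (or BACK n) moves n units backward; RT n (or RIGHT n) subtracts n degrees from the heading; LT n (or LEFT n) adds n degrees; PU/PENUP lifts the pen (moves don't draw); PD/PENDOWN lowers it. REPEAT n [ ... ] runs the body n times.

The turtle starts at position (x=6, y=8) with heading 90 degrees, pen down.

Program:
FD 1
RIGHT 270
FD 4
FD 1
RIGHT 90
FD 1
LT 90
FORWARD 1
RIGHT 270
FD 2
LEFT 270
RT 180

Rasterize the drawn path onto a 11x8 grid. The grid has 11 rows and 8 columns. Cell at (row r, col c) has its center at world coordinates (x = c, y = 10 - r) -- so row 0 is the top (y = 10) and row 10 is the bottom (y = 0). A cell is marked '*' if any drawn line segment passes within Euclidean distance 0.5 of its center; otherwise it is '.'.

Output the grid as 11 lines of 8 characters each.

Answer: **......
*******.
*.....*.
........
........
........
........
........
........
........
........

Derivation:
Segment 0: (6,8) -> (6,9)
Segment 1: (6,9) -> (2,9)
Segment 2: (2,9) -> (1,9)
Segment 3: (1,9) -> (1,10)
Segment 4: (1,10) -> (-0,10)
Segment 5: (-0,10) -> (0,8)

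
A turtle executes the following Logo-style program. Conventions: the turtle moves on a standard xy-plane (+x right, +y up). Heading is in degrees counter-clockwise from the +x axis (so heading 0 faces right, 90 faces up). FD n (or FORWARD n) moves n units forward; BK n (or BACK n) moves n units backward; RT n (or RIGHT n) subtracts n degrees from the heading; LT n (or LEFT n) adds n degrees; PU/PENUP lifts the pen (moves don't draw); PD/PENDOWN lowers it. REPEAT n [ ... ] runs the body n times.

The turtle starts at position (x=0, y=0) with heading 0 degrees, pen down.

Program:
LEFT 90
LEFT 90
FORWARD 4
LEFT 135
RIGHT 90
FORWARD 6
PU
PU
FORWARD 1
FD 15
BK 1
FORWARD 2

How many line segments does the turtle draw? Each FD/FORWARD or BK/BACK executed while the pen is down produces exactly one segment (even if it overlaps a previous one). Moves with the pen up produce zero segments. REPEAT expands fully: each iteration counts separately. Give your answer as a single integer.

Answer: 2

Derivation:
Executing turtle program step by step:
Start: pos=(0,0), heading=0, pen down
LT 90: heading 0 -> 90
LT 90: heading 90 -> 180
FD 4: (0,0) -> (-4,0) [heading=180, draw]
LT 135: heading 180 -> 315
RT 90: heading 315 -> 225
FD 6: (-4,0) -> (-8.243,-4.243) [heading=225, draw]
PU: pen up
PU: pen up
FD 1: (-8.243,-4.243) -> (-8.95,-4.95) [heading=225, move]
FD 15: (-8.95,-4.95) -> (-19.556,-15.556) [heading=225, move]
BK 1: (-19.556,-15.556) -> (-18.849,-14.849) [heading=225, move]
FD 2: (-18.849,-14.849) -> (-20.263,-16.263) [heading=225, move]
Final: pos=(-20.263,-16.263), heading=225, 2 segment(s) drawn
Segments drawn: 2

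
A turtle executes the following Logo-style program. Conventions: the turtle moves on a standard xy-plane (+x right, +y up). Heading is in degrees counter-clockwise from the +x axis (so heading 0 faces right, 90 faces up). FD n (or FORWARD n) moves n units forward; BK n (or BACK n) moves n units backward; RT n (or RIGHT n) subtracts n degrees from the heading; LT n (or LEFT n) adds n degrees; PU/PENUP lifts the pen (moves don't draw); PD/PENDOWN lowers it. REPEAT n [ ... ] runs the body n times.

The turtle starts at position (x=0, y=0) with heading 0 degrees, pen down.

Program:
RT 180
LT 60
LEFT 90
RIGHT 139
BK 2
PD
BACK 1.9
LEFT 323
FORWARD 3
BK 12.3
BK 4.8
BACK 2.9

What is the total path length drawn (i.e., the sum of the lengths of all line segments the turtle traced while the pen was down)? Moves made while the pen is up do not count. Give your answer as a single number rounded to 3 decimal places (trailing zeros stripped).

Answer: 26.9

Derivation:
Executing turtle program step by step:
Start: pos=(0,0), heading=0, pen down
RT 180: heading 0 -> 180
LT 60: heading 180 -> 240
LT 90: heading 240 -> 330
RT 139: heading 330 -> 191
BK 2: (0,0) -> (1.963,0.382) [heading=191, draw]
PD: pen down
BK 1.9: (1.963,0.382) -> (3.828,0.744) [heading=191, draw]
LT 323: heading 191 -> 154
FD 3: (3.828,0.744) -> (1.132,2.059) [heading=154, draw]
BK 12.3: (1.132,2.059) -> (12.187,-3.333) [heading=154, draw]
BK 4.8: (12.187,-3.333) -> (16.501,-5.437) [heading=154, draw]
BK 2.9: (16.501,-5.437) -> (19.108,-6.708) [heading=154, draw]
Final: pos=(19.108,-6.708), heading=154, 6 segment(s) drawn

Segment lengths:
  seg 1: (0,0) -> (1.963,0.382), length = 2
  seg 2: (1.963,0.382) -> (3.828,0.744), length = 1.9
  seg 3: (3.828,0.744) -> (1.132,2.059), length = 3
  seg 4: (1.132,2.059) -> (12.187,-3.333), length = 12.3
  seg 5: (12.187,-3.333) -> (16.501,-5.437), length = 4.8
  seg 6: (16.501,-5.437) -> (19.108,-6.708), length = 2.9
Total = 26.9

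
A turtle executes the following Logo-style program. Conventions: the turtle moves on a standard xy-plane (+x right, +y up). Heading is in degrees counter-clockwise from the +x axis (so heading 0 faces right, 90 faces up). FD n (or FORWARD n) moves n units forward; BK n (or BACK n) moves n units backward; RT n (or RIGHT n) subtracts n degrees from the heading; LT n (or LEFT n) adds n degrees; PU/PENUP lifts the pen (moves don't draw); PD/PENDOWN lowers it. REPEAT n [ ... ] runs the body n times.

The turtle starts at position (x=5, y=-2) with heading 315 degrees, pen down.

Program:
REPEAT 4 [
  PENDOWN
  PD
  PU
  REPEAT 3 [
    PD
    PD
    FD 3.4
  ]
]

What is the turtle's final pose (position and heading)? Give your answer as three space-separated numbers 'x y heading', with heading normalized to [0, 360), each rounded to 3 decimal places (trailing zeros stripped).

Executing turtle program step by step:
Start: pos=(5,-2), heading=315, pen down
REPEAT 4 [
  -- iteration 1/4 --
  PD: pen down
  PD: pen down
  PU: pen up
  REPEAT 3 [
    -- iteration 1/3 --
    PD: pen down
    PD: pen down
    FD 3.4: (5,-2) -> (7.404,-4.404) [heading=315, draw]
    -- iteration 2/3 --
    PD: pen down
    PD: pen down
    FD 3.4: (7.404,-4.404) -> (9.808,-6.808) [heading=315, draw]
    -- iteration 3/3 --
    PD: pen down
    PD: pen down
    FD 3.4: (9.808,-6.808) -> (12.212,-9.212) [heading=315, draw]
  ]
  -- iteration 2/4 --
  PD: pen down
  PD: pen down
  PU: pen up
  REPEAT 3 [
    -- iteration 1/3 --
    PD: pen down
    PD: pen down
    FD 3.4: (12.212,-9.212) -> (14.617,-11.617) [heading=315, draw]
    -- iteration 2/3 --
    PD: pen down
    PD: pen down
    FD 3.4: (14.617,-11.617) -> (17.021,-14.021) [heading=315, draw]
    -- iteration 3/3 --
    PD: pen down
    PD: pen down
    FD 3.4: (17.021,-14.021) -> (19.425,-16.425) [heading=315, draw]
  ]
  -- iteration 3/4 --
  PD: pen down
  PD: pen down
  PU: pen up
  REPEAT 3 [
    -- iteration 1/3 --
    PD: pen down
    PD: pen down
    FD 3.4: (19.425,-16.425) -> (21.829,-18.829) [heading=315, draw]
    -- iteration 2/3 --
    PD: pen down
    PD: pen down
    FD 3.4: (21.829,-18.829) -> (24.233,-21.233) [heading=315, draw]
    -- iteration 3/3 --
    PD: pen down
    PD: pen down
    FD 3.4: (24.233,-21.233) -> (26.637,-23.637) [heading=315, draw]
  ]
  -- iteration 4/4 --
  PD: pen down
  PD: pen down
  PU: pen up
  REPEAT 3 [
    -- iteration 1/3 --
    PD: pen down
    PD: pen down
    FD 3.4: (26.637,-23.637) -> (29.042,-26.042) [heading=315, draw]
    -- iteration 2/3 --
    PD: pen down
    PD: pen down
    FD 3.4: (29.042,-26.042) -> (31.446,-28.446) [heading=315, draw]
    -- iteration 3/3 --
    PD: pen down
    PD: pen down
    FD 3.4: (31.446,-28.446) -> (33.85,-30.85) [heading=315, draw]
  ]
]
Final: pos=(33.85,-30.85), heading=315, 12 segment(s) drawn

Answer: 33.85 -30.85 315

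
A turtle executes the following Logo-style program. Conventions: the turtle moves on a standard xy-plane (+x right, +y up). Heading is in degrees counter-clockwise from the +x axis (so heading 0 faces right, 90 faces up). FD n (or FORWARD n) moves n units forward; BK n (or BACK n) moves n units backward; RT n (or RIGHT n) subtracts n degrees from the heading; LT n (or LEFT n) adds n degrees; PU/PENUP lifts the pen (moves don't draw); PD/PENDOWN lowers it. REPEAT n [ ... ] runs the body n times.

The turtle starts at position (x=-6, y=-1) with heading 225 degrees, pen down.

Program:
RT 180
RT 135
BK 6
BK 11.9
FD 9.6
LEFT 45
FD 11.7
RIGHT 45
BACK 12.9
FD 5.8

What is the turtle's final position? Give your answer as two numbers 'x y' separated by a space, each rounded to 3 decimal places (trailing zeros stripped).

Answer: 2.273 6.127

Derivation:
Executing turtle program step by step:
Start: pos=(-6,-1), heading=225, pen down
RT 180: heading 225 -> 45
RT 135: heading 45 -> 270
BK 6: (-6,-1) -> (-6,5) [heading=270, draw]
BK 11.9: (-6,5) -> (-6,16.9) [heading=270, draw]
FD 9.6: (-6,16.9) -> (-6,7.3) [heading=270, draw]
LT 45: heading 270 -> 315
FD 11.7: (-6,7.3) -> (2.273,-0.973) [heading=315, draw]
RT 45: heading 315 -> 270
BK 12.9: (2.273,-0.973) -> (2.273,11.927) [heading=270, draw]
FD 5.8: (2.273,11.927) -> (2.273,6.127) [heading=270, draw]
Final: pos=(2.273,6.127), heading=270, 6 segment(s) drawn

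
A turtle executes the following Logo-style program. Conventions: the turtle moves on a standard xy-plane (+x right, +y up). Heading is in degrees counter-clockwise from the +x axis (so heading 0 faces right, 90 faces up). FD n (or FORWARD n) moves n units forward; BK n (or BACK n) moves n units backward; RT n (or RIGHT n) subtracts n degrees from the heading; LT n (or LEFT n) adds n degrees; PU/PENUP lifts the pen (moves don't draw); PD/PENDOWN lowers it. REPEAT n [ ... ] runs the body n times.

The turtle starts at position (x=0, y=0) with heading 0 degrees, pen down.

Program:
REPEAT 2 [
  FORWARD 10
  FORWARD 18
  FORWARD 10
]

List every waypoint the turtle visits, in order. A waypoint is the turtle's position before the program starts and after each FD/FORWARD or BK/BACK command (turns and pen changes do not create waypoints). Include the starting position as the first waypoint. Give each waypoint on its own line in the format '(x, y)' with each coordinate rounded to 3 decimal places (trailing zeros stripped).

Answer: (0, 0)
(10, 0)
(28, 0)
(38, 0)
(48, 0)
(66, 0)
(76, 0)

Derivation:
Executing turtle program step by step:
Start: pos=(0,0), heading=0, pen down
REPEAT 2 [
  -- iteration 1/2 --
  FD 10: (0,0) -> (10,0) [heading=0, draw]
  FD 18: (10,0) -> (28,0) [heading=0, draw]
  FD 10: (28,0) -> (38,0) [heading=0, draw]
  -- iteration 2/2 --
  FD 10: (38,0) -> (48,0) [heading=0, draw]
  FD 18: (48,0) -> (66,0) [heading=0, draw]
  FD 10: (66,0) -> (76,0) [heading=0, draw]
]
Final: pos=(76,0), heading=0, 6 segment(s) drawn
Waypoints (7 total):
(0, 0)
(10, 0)
(28, 0)
(38, 0)
(48, 0)
(66, 0)
(76, 0)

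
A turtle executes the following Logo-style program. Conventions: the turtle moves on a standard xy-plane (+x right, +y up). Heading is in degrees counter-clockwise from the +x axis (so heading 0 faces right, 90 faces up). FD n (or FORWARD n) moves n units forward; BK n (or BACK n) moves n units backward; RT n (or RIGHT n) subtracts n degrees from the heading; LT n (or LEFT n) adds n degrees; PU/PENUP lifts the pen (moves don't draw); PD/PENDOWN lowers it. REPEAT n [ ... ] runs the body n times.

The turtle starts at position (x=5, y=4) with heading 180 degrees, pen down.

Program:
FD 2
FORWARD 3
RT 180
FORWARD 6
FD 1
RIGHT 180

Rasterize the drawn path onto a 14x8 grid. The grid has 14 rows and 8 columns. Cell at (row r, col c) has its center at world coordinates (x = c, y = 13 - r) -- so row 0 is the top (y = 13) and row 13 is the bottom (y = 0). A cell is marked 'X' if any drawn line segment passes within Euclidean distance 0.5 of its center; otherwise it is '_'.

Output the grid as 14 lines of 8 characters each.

Answer: ________
________
________
________
________
________
________
________
________
XXXXXXXX
________
________
________
________

Derivation:
Segment 0: (5,4) -> (3,4)
Segment 1: (3,4) -> (0,4)
Segment 2: (0,4) -> (6,4)
Segment 3: (6,4) -> (7,4)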